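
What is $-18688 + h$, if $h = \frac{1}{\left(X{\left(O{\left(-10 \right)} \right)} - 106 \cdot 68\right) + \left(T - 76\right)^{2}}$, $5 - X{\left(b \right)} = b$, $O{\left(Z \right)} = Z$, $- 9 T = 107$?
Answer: $- \frac{804480943}{43048} \approx -18688.0$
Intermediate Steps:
$T = - \frac{107}{9}$ ($T = \left(- \frac{1}{9}\right) 107 = - \frac{107}{9} \approx -11.889$)
$X{\left(b \right)} = 5 - b$
$h = \frac{81}{43048}$ ($h = \frac{1}{\left(\left(5 - -10\right) - 106 \cdot 68\right) + \left(- \frac{107}{9} - 76\right)^{2}} = \frac{1}{\left(\left(5 + 10\right) - 7208\right) + \left(- \frac{791}{9}\right)^{2}} = \frac{1}{\left(15 - 7208\right) + \frac{625681}{81}} = \frac{1}{-7193 + \frac{625681}{81}} = \frac{1}{\frac{43048}{81}} = \frac{81}{43048} \approx 0.0018816$)
$-18688 + h = -18688 + \frac{81}{43048} = - \frac{804480943}{43048}$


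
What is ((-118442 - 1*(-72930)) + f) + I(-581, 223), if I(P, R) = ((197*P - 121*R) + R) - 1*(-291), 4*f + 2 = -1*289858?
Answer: -258903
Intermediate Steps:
f = -72465 (f = -1/2 + (-1*289858)/4 = -1/2 + (1/4)*(-289858) = -1/2 - 144929/2 = -72465)
I(P, R) = 291 - 120*R + 197*P (I(P, R) = ((-121*R + 197*P) + R) + 291 = (-120*R + 197*P) + 291 = 291 - 120*R + 197*P)
((-118442 - 1*(-72930)) + f) + I(-581, 223) = ((-118442 - 1*(-72930)) - 72465) + (291 - 120*223 + 197*(-581)) = ((-118442 + 72930) - 72465) + (291 - 26760 - 114457) = (-45512 - 72465) - 140926 = -117977 - 140926 = -258903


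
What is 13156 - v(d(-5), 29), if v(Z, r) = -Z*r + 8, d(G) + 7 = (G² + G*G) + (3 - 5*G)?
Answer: 15207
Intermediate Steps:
d(G) = -4 - 5*G + 2*G² (d(G) = -7 + ((G² + G*G) + (3 - 5*G)) = -7 + ((G² + G²) + (3 - 5*G)) = -7 + (2*G² + (3 - 5*G)) = -7 + (3 - 5*G + 2*G²) = -4 - 5*G + 2*G²)
v(Z, r) = 8 - Z*r (v(Z, r) = -Z*r + 8 = 8 - Z*r)
13156 - v(d(-5), 29) = 13156 - (8 - 1*(-4 - 5*(-5) + 2*(-5)²)*29) = 13156 - (8 - 1*(-4 + 25 + 2*25)*29) = 13156 - (8 - 1*(-4 + 25 + 50)*29) = 13156 - (8 - 1*71*29) = 13156 - (8 - 2059) = 13156 - 1*(-2051) = 13156 + 2051 = 15207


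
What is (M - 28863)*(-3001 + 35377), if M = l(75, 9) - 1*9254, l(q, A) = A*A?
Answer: -1231453536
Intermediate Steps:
l(q, A) = A²
M = -9173 (M = 9² - 1*9254 = 81 - 9254 = -9173)
(M - 28863)*(-3001 + 35377) = (-9173 - 28863)*(-3001 + 35377) = -38036*32376 = -1231453536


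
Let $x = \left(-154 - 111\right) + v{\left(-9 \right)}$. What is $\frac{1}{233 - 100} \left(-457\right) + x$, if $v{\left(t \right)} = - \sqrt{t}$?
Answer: $- \frac{35702}{133} - 3 i \approx -268.44 - 3.0 i$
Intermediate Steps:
$x = -265 - 3 i$ ($x = \left(-154 - 111\right) - \sqrt{-9} = -265 - 3 i \approx -265.0 - 3.0 i$)
$\frac{1}{233 - 100} \left(-457\right) + x = \frac{1}{233 - 100} \left(-457\right) - \left(265 + 3 i\right) = \frac{1}{133} \left(-457\right) - \left(265 + 3 i\right) = - \frac{457}{133} - \left(265 + 3 i\right) = - \frac{35702}{133} - 3 i$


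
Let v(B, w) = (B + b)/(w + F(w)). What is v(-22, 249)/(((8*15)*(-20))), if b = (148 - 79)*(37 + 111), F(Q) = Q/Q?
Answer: -1019/60000 ≈ -0.016983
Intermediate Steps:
F(Q) = 1
b = 10212 (b = 69*148 = 10212)
v(B, w) = (10212 + B)/(1 + w) (v(B, w) = (B + 10212)/(w + 1) = (10212 + B)/(1 + w))
v(-22, 249)/(((8*15)*(-20))) = ((10212 - 22)/(1 + 249))/(((8*15)*(-20))) = (10190/250)/((120*(-20))) = ((1/250)*10190)/(-2400) = (1019/25)*(-1/2400) = -1019/60000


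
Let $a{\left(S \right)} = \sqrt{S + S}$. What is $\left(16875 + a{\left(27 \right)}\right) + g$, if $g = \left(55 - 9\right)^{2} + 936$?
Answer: $19927 + 3 \sqrt{6} \approx 19934.0$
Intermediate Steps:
$a{\left(S \right)} = \sqrt{2} \sqrt{S}$ ($a{\left(S \right)} = \sqrt{2 S} = \sqrt{2} \sqrt{S}$)
$g = 3052$ ($g = 46^{2} + 936 = 2116 + 936 = 3052$)
$\left(16875 + a{\left(27 \right)}\right) + g = \left(16875 + \sqrt{2} \sqrt{27}\right) + 3052 = \left(16875 + \sqrt{2} \cdot 3 \sqrt{3}\right) + 3052 = \left(16875 + 3 \sqrt{6}\right) + 3052 = 19927 + 3 \sqrt{6}$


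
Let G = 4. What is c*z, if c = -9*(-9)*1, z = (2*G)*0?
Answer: 0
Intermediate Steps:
z = 0 (z = (2*4)*0 = 8*0 = 0)
c = 81 (c = 81*1 = 81)
c*z = 81*0 = 0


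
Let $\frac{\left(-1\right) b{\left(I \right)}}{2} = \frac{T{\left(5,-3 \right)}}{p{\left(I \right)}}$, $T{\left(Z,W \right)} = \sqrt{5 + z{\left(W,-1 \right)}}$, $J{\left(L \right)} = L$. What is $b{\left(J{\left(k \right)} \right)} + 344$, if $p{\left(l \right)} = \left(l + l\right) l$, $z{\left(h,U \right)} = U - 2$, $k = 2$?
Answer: $344 - \frac{\sqrt{2}}{4} \approx 343.65$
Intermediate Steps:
$z{\left(h,U \right)} = -2 + U$
$p{\left(l \right)} = 2 l^{2}$ ($p{\left(l \right)} = 2 l l = 2 l^{2}$)
$T{\left(Z,W \right)} = \sqrt{2}$ ($T{\left(Z,W \right)} = \sqrt{5 - 3} = \sqrt{2}$)
$b{\left(I \right)} = - \frac{\sqrt{2}}{I^{2}}$ ($b{\left(I \right)} = - 2 \frac{\sqrt{2}}{2 I^{2}} = - \frac{\sqrt{2}}{I^{2}}$)
$b{\left(J{\left(k \right)} \right)} + 344 = - \frac{\sqrt{2}}{4} + 344 = 344 - \frac{\sqrt{2}}{4}$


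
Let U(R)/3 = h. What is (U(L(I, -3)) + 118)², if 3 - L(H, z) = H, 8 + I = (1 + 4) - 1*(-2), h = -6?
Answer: 10000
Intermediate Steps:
I = -1 (I = -8 + ((1 + 4) - 1*(-2)) = -8 + (5 + 2) = -8 + 7 = -1)
L(H, z) = 3 - H
U(R) = -18 (U(R) = 3*(-6) = -18)
(U(L(I, -3)) + 118)² = (-18 + 118)² = 100² = 10000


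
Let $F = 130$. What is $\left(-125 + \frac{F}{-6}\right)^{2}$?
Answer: $\frac{193600}{9} \approx 21511.0$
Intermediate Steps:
$\left(-125 + \frac{F}{-6}\right)^{2} = \left(-125 + \frac{130}{-6}\right)^{2} = \left(-125 + 130 \left(- \frac{1}{6}\right)\right)^{2} = \left(-125 - \frac{65}{3}\right)^{2} = \left(- \frac{440}{3}\right)^{2} = \frac{193600}{9}$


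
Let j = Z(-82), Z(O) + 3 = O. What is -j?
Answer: 85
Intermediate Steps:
Z(O) = -3 + O
j = -85 (j = -3 - 82 = -85)
-j = -1*(-85) = 85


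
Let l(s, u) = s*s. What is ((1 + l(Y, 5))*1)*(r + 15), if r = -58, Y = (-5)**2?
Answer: -26918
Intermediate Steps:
Y = 25
l(s, u) = s**2
((1 + l(Y, 5))*1)*(r + 15) = ((1 + 25**2)*1)*(-58 + 15) = ((1 + 625)*1)*(-43) = (626*1)*(-43) = 626*(-43) = -26918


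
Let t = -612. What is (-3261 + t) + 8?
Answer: -3865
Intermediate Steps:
(-3261 + t) + 8 = (-3261 - 612) + 8 = -3873 + 8 = -3865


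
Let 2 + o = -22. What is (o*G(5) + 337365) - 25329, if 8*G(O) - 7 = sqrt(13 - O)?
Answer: 312015 - 6*sqrt(2) ≈ 3.1201e+5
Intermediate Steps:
o = -24 (o = -2 - 22 = -24)
G(O) = 7/8 + sqrt(13 - O)/8
(o*G(5) + 337365) - 25329 = (-24*(7/8 + sqrt(13 - 1*5)/8) + 337365) - 25329 = (-24*(7/8 + sqrt(13 - 5)/8) + 337365) - 25329 = (-24*(7/8 + sqrt(8)/8) + 337365) - 25329 = (-24*(7/8 + (2*sqrt(2))/8) + 337365) - 25329 = (-24*(7/8 + sqrt(2)/4) + 337365) - 25329 = ((-21 - 6*sqrt(2)) + 337365) - 25329 = (337344 - 6*sqrt(2)) - 25329 = 312015 - 6*sqrt(2)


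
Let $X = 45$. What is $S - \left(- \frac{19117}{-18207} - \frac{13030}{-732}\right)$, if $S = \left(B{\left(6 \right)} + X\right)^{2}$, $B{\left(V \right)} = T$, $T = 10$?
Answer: $\frac{953917363}{317322} \approx 3006.1$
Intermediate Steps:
$B{\left(V \right)} = 10$
$S = 3025$ ($S = \left(10 + 45\right)^{2} = 55^{2} = 3025$)
$S - \left(- \frac{19117}{-18207} - \frac{13030}{-732}\right) = 3025 - \left(- \frac{19117}{-18207} - \frac{13030}{-732}\right) = 3025 - \left(\left(-19117\right) \left(- \frac{1}{18207}\right) - - \frac{6515}{366}\right) = 3025 - \left(\frac{2731}{2601} + \frac{6515}{366}\right) = 3025 - \frac{5981687}{317322} = \frac{953917363}{317322}$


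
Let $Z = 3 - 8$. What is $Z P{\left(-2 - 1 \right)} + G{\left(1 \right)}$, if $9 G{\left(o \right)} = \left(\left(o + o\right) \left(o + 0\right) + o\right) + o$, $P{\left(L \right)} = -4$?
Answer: $\frac{184}{9} \approx 20.444$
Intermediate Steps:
$Z = -5$ ($Z = 3 - 8 = -5$)
$G{\left(o \right)} = \frac{2 o}{9} + \frac{2 o^{2}}{9}$ ($G{\left(o \right)} = \frac{\left(\left(o + o\right) \left(o + 0\right) + o\right) + o}{9} = \frac{\left(2 o o + o\right) + o}{9} = \frac{\left(2 o^{2} + o\right) + o}{9} = \frac{\left(o + 2 o^{2}\right) + o}{9} = \frac{2 o + 2 o^{2}}{9} = \frac{2 o}{9} + \frac{2 o^{2}}{9}$)
$Z P{\left(-2 - 1 \right)} + G{\left(1 \right)} = \left(-5\right) \left(-4\right) + \frac{2}{9} \cdot 1 \left(1 + 1\right) = 20 + \frac{2}{9} \cdot 1 \cdot 2 = 20 + \frac{4}{9} = \frac{184}{9}$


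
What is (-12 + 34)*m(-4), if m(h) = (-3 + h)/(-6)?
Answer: 77/3 ≈ 25.667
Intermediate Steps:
m(h) = 1/2 - h/6 (m(h) = (-3 + h)*(-1/6) = 1/2 - h/6)
(-12 + 34)*m(-4) = (-12 + 34)*(1/2 - 1/6*(-4)) = 22*(1/2 + 2/3) = 22*(7/6) = 77/3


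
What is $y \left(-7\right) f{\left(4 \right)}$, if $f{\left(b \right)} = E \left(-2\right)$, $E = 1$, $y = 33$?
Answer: $462$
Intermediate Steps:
$f{\left(b \right)} = -2$ ($f{\left(b \right)} = 1 \left(-2\right) = -2$)
$y \left(-7\right) f{\left(4 \right)} = 33 \left(-7\right) \left(-2\right) = \left(-231\right) \left(-2\right) = 462$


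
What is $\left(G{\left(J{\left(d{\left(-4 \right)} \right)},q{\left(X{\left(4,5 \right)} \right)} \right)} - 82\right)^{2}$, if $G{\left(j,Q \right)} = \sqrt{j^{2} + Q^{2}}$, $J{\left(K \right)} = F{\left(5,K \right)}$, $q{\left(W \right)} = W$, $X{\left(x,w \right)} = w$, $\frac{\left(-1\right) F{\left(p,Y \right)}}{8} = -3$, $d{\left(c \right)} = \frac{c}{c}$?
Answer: $\left(82 - \sqrt{601}\right)^{2} \approx 3304.5$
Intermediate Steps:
$d{\left(c \right)} = 1$
$F{\left(p,Y \right)} = 24$ ($F{\left(p,Y \right)} = \left(-8\right) \left(-3\right) = 24$)
$J{\left(K \right)} = 24$
$G{\left(j,Q \right)} = \sqrt{Q^{2} + j^{2}}$
$\left(G{\left(J{\left(d{\left(-4 \right)} \right)},q{\left(X{\left(4,5 \right)} \right)} \right)} - 82\right)^{2} = \left(\sqrt{5^{2} + 24^{2}} - 82\right)^{2} = \left(\sqrt{25 + 576} - 82\right)^{2} = \left(\sqrt{601} - 82\right)^{2} = \left(-82 + \sqrt{601}\right)^{2}$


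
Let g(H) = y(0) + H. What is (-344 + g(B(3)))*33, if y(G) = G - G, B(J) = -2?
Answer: -11418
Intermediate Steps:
y(G) = 0
g(H) = H (g(H) = 0 + H = H)
(-344 + g(B(3)))*33 = (-344 - 2)*33 = -346*33 = -11418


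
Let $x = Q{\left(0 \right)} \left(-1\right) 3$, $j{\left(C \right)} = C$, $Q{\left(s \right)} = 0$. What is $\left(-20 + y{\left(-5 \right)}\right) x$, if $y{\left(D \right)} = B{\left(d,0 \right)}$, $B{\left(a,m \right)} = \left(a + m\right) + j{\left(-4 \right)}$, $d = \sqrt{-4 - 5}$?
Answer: $0$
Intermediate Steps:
$d = 3 i$ ($d = \sqrt{-9} = 3 i \approx 3.0 i$)
$B{\left(a,m \right)} = -4 + a + m$ ($B{\left(a,m \right)} = \left(a + m\right) - 4 = -4 + a + m$)
$x = 0$ ($x = 0 \left(-1\right) 3 = 0 \cdot 3 = 0$)
$y{\left(D \right)} = -4 + 3 i$ ($y{\left(D \right)} = -4 + 3 i + 0 = -4 + 3 i$)
$\left(-20 + y{\left(-5 \right)}\right) x = \left(-20 - \left(4 - 3 i\right)\right) 0 = \left(-24 + 3 i\right) 0 = 0$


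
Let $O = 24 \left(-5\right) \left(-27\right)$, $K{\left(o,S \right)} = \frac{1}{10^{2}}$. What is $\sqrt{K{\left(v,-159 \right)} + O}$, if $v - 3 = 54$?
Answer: $\frac{\sqrt{324001}}{10} \approx 56.921$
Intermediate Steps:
$v = 57$ ($v = 3 + 54 = 57$)
$K{\left(o,S \right)} = \frac{1}{100}$
$O = 3240$ ($O = \left(-120\right) \left(-27\right) = 3240$)
$\sqrt{K{\left(v,-159 \right)} + O} = \sqrt{\frac{1}{100} + 3240} = \sqrt{\frac{324001}{100}} = \frac{\sqrt{324001}}{10}$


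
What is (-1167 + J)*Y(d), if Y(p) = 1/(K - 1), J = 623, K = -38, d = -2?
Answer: 544/39 ≈ 13.949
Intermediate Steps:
Y(p) = -1/39 (Y(p) = 1/(-38 - 1) = 1/(-39) = -1/39)
(-1167 + J)*Y(d) = (-1167 + 623)*(-1/39) = -544*(-1/39) = 544/39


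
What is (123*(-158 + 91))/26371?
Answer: -8241/26371 ≈ -0.31250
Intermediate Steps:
(123*(-158 + 91))/26371 = (123*(-67))*(1/26371) = -8241*1/26371 = -8241/26371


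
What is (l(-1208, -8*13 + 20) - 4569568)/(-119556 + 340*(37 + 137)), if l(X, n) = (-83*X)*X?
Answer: 10474040/5033 ≈ 2081.1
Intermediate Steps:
l(X, n) = -83*X**2
(l(-1208, -8*13 + 20) - 4569568)/(-119556 + 340*(37 + 137)) = (-83*(-1208)**2 - 4569568)/(-119556 + 340*(37 + 137)) = (-83*1459264 - 4569568)/(-119556 + 340*174) = (-121118912 - 4569568)/(-119556 + 59160) = -125688480/(-60396) = -125688480*(-1/60396) = 10474040/5033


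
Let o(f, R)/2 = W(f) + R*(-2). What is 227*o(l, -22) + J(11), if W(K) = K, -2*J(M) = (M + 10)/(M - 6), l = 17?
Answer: 276919/10 ≈ 27692.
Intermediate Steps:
J(M) = -(10 + M)/(2*(-6 + M)) (J(M) = -(M + 10)/(2*(M - 6)) = -(10 + M)/(2*(-6 + M)))
o(f, R) = -4*R + 2*f (o(f, R) = 2*(f + R*(-2)) = 2*(f - 2*R) = -4*R + 2*f)
227*o(l, -22) + J(11) = 227*(-4*(-22) + 2*17) + (-10 - 1*11)/(2*(-6 + 11)) = 227*(88 + 34) + (½)*(-10 - 11)/5 = 227*122 + (½)*(⅕)*(-21) = 27694 - 21/10 = 276919/10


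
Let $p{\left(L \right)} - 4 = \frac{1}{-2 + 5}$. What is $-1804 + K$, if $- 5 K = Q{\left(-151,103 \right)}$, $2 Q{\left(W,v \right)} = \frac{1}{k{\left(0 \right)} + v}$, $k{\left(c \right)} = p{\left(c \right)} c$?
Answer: $- \frac{1858121}{1030} \approx -1804.0$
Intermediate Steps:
$p{\left(L \right)} = \frac{13}{3}$ ($p{\left(L \right)} = 4 + \frac{1}{-2 + 5} = 4 + \frac{1}{3} = \frac{13}{3}$)
$k{\left(c \right)} = \frac{13 c}{3}$
$Q{\left(W,v \right)} = \frac{1}{2 v}$ ($Q{\left(W,v \right)} = \frac{1}{2 \left(\frac{13}{3} \cdot 0 + v\right)} = \frac{1}{2 \left(0 + v\right)} = \frac{1}{2 v}$)
$K = - \frac{1}{1030}$ ($K = - \frac{\frac{1}{2} \cdot \frac{1}{103}}{5} = \left(- \frac{1}{5}\right) \frac{1}{206} = - \frac{1}{1030} \approx -0.00097087$)
$-1804 + K = -1804 - \frac{1}{1030} = - \frac{1858121}{1030}$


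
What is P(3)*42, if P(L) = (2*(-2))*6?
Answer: -1008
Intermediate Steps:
P(L) = -24 (P(L) = -4*6 = -24)
P(3)*42 = -24*42 = -1008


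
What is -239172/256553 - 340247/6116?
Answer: -8068560413/142643468 ≈ -56.565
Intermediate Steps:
-239172/256553 - 340247/6116 = -8068560413/142643468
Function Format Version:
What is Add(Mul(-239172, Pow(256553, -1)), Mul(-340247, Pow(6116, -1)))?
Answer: Rational(-8068560413, 142643468) ≈ -56.565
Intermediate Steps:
Add(Mul(-239172, Pow(256553, -1)), Mul(-340247, Pow(6116, -1))) = Add(Mul(-239172, Rational(1, 256553)), Mul(-340247, Rational(1, 6116))) = Add(Rational(-239172, 256553), Rational(-340247, 6116)) = Rational(-8068560413, 142643468)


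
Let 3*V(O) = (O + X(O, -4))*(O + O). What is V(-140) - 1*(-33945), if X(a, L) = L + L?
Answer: 143275/3 ≈ 47758.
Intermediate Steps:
X(a, L) = 2*L
V(O) = 2*O*(-8 + O)/3 (V(O) = ((O + 2*(-4))*(O + O))/3 = ((O - 8)*(2*O))/3 = ((-8 + O)*(2*O))/3 = (2*O*(-8 + O))/3 = 2*O*(-8 + O)/3)
V(-140) - 1*(-33945) = (2/3)*(-140)*(-8 - 140) - 1*(-33945) = (2/3)*(-140)*(-148) + 33945 = 41440/3 + 33945 = 143275/3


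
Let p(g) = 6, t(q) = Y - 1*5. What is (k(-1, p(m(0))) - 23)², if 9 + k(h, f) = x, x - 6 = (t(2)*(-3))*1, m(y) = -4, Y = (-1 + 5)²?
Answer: 3481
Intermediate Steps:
Y = 16 (Y = 4² = 16)
t(q) = 11 (t(q) = 16 - 1*5 = 16 - 5 = 11)
x = -27 (x = 6 + (11*(-3))*1 = 6 - 33*1 = 6 - 33 = -27)
k(h, f) = -36 (k(h, f) = -9 - 27 = -36)
(k(-1, p(m(0))) - 23)² = (-36 - 23)² = (-59)² = 3481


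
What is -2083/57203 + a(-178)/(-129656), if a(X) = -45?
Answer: -267499313/7416712168 ≈ -0.036067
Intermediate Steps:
-2083/57203 + a(-178)/(-129656) = -2083/57203 - 45/(-129656) = -2083*1/57203 - 45*(-1/129656) = -2083/57203 + 45/129656 = -267499313/7416712168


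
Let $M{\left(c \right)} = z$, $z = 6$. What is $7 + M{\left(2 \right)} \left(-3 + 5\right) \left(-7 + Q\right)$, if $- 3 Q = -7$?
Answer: $-49$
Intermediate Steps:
$Q = \frac{7}{3}$ ($Q = \left(- \frac{1}{3}\right) \left(-7\right) = \frac{7}{3} \approx 2.3333$)
$M{\left(c \right)} = 6$
$7 + M{\left(2 \right)} \left(-3 + 5\right) \left(-7 + Q\right) = 7 + 6 \left(-3 + 5\right) \left(-7 + \frac{7}{3}\right) = 7 + 6 \cdot 2 \left(- \frac{14}{3}\right) = 7 + 6 \left(- \frac{28}{3}\right) = 7 - 56 = -49$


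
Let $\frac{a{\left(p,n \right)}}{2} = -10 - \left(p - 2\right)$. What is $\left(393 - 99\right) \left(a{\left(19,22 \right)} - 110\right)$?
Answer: $-48216$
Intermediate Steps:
$a{\left(p,n \right)} = -16 - 2 p$ ($a{\left(p,n \right)} = 2 \left(-10 - \left(p - 2\right)\right) = 2 \left(-10 - \left(-2 + p\right)\right) = 2 \left(-8 - p\right) = -16 - 2 p$)
$\left(393 - 99\right) \left(a{\left(19,22 \right)} - 110\right) = \left(393 - 99\right) \left(\left(-16 - 38\right) - 110\right) = 294 \left(\left(-16 - 38\right) - 110\right) = 294 \left(-54 - 110\right) = 294 \left(-164\right) = -48216$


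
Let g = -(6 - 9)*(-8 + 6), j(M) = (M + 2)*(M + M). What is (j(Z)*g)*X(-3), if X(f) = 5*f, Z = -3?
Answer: 540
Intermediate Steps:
j(M) = 2*M*(2 + M) (j(M) = (2 + M)*(2*M) = 2*M*(2 + M))
g = -6 (g = -(-3)*(-2) = -1*6 = -6)
(j(Z)*g)*X(-3) = ((2*(-3)*(2 - 3))*(-6))*(5*(-3)) = ((2*(-3)*(-1))*(-6))*(-15) = (6*(-6))*(-15) = -36*(-15) = 540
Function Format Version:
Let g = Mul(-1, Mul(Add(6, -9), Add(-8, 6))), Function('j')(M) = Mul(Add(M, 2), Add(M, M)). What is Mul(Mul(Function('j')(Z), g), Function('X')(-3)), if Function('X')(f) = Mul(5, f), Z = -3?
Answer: 540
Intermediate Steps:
Function('j')(M) = Mul(2, M, Add(2, M)) (Function('j')(M) = Mul(Add(2, M), Mul(2, M)) = Mul(2, M, Add(2, M)))
g = -6 (g = Mul(-1, Mul(-3, -2)) = Mul(-1, 6) = -6)
Mul(Mul(Function('j')(Z), g), Function('X')(-3)) = Mul(Mul(Mul(2, -3, Add(2, -3)), -6), Mul(5, -3)) = Mul(Mul(Mul(2, -3, -1), -6), -15) = Mul(Mul(6, -6), -15) = Mul(-36, -15) = 540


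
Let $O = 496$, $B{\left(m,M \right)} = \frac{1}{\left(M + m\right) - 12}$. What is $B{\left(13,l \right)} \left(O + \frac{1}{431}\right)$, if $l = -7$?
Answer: $- \frac{71259}{862} \approx -82.667$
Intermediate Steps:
$B{\left(m,M \right)} = \frac{1}{-12 + M + m}$
$B{\left(13,l \right)} \left(O + \frac{1}{431}\right) = \frac{496 + \frac{1}{431}}{-12 - 7 + 13} = \frac{496 + \frac{1}{431}}{-6} = \left(- \frac{1}{6}\right) \frac{213777}{431} = - \frac{71259}{862}$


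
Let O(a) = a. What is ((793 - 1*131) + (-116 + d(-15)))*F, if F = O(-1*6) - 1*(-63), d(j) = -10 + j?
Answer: 29697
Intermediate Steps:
F = 57 (F = -1*6 - 1*(-63) = -6 + 63 = 57)
((793 - 1*131) + (-116 + d(-15)))*F = ((793 - 1*131) + (-116 + (-10 - 15)))*57 = ((793 - 131) + (-116 - 25))*57 = (662 - 141)*57 = 521*57 = 29697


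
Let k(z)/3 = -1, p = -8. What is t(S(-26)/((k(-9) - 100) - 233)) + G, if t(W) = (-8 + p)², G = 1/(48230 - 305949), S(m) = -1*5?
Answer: 65976063/257719 ≈ 256.00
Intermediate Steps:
k(z) = -3 (k(z) = 3*(-1) = -3)
S(m) = -5
G = -1/257719 (G = 1/(-257719) = -1/257719 ≈ -3.8802e-6)
t(W) = 256 (t(W) = (-8 - 8)² = (-16)² = 256)
t(S(-26)/((k(-9) - 100) - 233)) + G = 256 - 1/257719 = 65976063/257719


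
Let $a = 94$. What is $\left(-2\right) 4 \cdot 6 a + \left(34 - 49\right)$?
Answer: $-4527$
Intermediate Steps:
$\left(-2\right) 4 \cdot 6 a + \left(34 - 49\right) = \left(-2\right) 4 \cdot 6 \cdot 94 + \left(34 - 49\right) = \left(-8\right) 6 \cdot 94 - 15 = \left(-48\right) 94 - 15 = -4512 - 15 = -4527$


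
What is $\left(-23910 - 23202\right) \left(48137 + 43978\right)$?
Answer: $-4339721880$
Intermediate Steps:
$\left(-23910 - 23202\right) \left(48137 + 43978\right) = \left(-47112\right) 92115 = -4339721880$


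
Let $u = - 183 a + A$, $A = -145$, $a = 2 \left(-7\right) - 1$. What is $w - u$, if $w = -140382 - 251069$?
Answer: $-394051$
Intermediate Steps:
$a = -15$ ($a = -14 - 1 = -15$)
$w = -391451$
$u = 2600$ ($u = \left(-183\right) \left(-15\right) - 145 = 2745 - 145 = 2600$)
$w - u = -391451 - 2600 = -394051$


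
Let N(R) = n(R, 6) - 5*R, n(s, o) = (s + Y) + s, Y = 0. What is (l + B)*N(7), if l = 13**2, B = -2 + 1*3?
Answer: -3570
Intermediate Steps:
B = 1 (B = -2 + 3 = 1)
l = 169
n(s, o) = 2*s (n(s, o) = (s + 0) + s = s + s = 2*s)
N(R) = -3*R (N(R) = 2*R - 5*R = -3*R)
(l + B)*N(7) = (169 + 1)*(-3*7) = 170*(-21) = -3570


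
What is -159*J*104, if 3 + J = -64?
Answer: 1107912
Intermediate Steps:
J = -67 (J = -3 - 64 = -67)
-159*J*104 = -159*(-67)*104 = 10653*104 = 1107912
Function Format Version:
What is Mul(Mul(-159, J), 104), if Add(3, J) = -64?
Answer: 1107912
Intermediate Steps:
J = -67 (J = Add(-3, -64) = -67)
Mul(Mul(-159, J), 104) = Mul(Mul(-159, -67), 104) = Mul(10653, 104) = 1107912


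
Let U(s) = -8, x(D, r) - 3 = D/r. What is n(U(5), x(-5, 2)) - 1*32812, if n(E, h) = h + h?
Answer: -32811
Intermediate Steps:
x(D, r) = 3 + D/r
n(E, h) = 2*h
n(U(5), x(-5, 2)) - 1*32812 = 2*(3 - 5/2) - 1*32812 = 2*(3 - 5*½) - 32812 = 2*(3 - 5/2) - 32812 = 2*(½) - 32812 = 1 - 32812 = -32811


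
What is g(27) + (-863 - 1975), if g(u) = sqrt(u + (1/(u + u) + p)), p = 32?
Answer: -2838 + sqrt(19122)/18 ≈ -2830.3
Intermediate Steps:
g(u) = sqrt(32 + u + 1/(2*u)) (g(u) = sqrt(u + (1/(u + u) + 32)) = sqrt(u + (1/(2*u) + 32)) = sqrt(u + (32 + 1/(2*u))) = sqrt(32 + u + 1/(2*u)))
g(27) + (-863 - 1975) = sqrt(128 + 2/27 + 4*27)/2 + (-863 - 1975) = sqrt(128 + 2*(1/27) + 108)/2 - 2838 = sqrt(128 + 2/27 + 108)/2 - 2838 = sqrt(6374/27)/2 - 2838 = (sqrt(19122)/9)/2 - 2838 = sqrt(19122)/18 - 2838 = -2838 + sqrt(19122)/18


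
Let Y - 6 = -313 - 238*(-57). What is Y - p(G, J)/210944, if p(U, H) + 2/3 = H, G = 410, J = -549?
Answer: 8390721137/632832 ≈ 13259.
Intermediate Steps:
Y = 13259 (Y = 6 + (-313 - 238*(-57)) = 6 + (-313 + 13566) = 6 + 13253 = 13259)
p(U, H) = -⅔ + H
Y - p(G, J)/210944 = 13259 - (-⅔ - 549)/210944 = 13259 - (-1649)/(3*210944) = 13259 - 1*(-1649/632832) = 13259 + 1649/632832 = 8390721137/632832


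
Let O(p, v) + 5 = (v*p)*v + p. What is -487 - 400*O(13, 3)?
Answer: -50487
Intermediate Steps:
O(p, v) = -5 + p + p*v**2 (O(p, v) = -5 + ((v*p)*v + p) = -5 + ((p*v)*v + p) = -5 + (p*v**2 + p) = -5 + (p + p*v**2) = -5 + p + p*v**2)
-487 - 400*O(13, 3) = -487 - 400*(-5 + 13 + 13*3**2) = -487 - 400*(-5 + 13 + 13*9) = -487 - 400*(-5 + 13 + 117) = -487 - 400*125 = -487 - 50000 = -50487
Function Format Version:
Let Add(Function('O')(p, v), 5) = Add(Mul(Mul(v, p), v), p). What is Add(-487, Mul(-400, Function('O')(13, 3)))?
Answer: -50487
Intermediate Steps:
Function('O')(p, v) = Add(-5, p, Mul(p, Pow(v, 2))) (Function('O')(p, v) = Add(-5, Add(Mul(Mul(v, p), v), p)) = Add(-5, Add(Mul(Mul(p, v), v), p)) = Add(-5, Add(Mul(p, Pow(v, 2)), p)) = Add(-5, Add(p, Mul(p, Pow(v, 2)))) = Add(-5, p, Mul(p, Pow(v, 2))))
Add(-487, Mul(-400, Function('O')(13, 3))) = Add(-487, Mul(-400, Add(-5, 13, Mul(13, Pow(3, 2))))) = Add(-487, Mul(-400, Add(-5, 13, Mul(13, 9)))) = Add(-487, Mul(-400, Add(-5, 13, 117))) = Add(-487, Mul(-400, 125)) = Add(-487, -50000) = -50487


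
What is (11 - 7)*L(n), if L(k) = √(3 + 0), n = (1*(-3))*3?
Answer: 4*√3 ≈ 6.9282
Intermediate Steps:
n = -9 (n = -3*3 = -9)
L(k) = √3
(11 - 7)*L(n) = (11 - 7)*√3 = 4*√3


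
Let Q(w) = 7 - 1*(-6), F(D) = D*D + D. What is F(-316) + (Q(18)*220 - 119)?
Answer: 102281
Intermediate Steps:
F(D) = D + D² (F(D) = D² + D = D + D²)
Q(w) = 13 (Q(w) = 7 + 6 = 13)
F(-316) + (Q(18)*220 - 119) = -316*(1 - 316) + (13*220 - 119) = -316*(-315) + (2860 - 119) = 99540 + 2741 = 102281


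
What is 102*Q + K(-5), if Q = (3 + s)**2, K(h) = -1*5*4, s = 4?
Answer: 4978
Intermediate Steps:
K(h) = -20 (K(h) = -5*4 = -20)
Q = 49 (Q = (3 + 4)**2 = 7**2 = 49)
102*Q + K(-5) = 102*49 - 20 = 4998 - 20 = 4978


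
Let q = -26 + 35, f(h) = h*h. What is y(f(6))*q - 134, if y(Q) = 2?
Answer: -116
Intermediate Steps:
f(h) = h²
q = 9
y(f(6))*q - 134 = 2*9 - 134 = 18 - 134 = -116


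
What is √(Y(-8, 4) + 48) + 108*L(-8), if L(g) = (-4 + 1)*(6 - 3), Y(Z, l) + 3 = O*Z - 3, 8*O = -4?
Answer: -972 + √46 ≈ -965.22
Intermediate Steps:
O = -½ (O = (⅛)*(-4) = -½ ≈ -0.50000)
Y(Z, l) = -6 - Z/2 (Y(Z, l) = -3 + (-Z/2 - 3) = -3 + (-3 - Z/2) = -6 - Z/2)
L(g) = -9 (L(g) = -3*3 = -9)
√(Y(-8, 4) + 48) + 108*L(-8) = √((-6 - ½*(-8)) + 48) + 108*(-9) = √((-6 + 4) + 48) - 972 = √(-2 + 48) - 972 = √46 - 972 = -972 + √46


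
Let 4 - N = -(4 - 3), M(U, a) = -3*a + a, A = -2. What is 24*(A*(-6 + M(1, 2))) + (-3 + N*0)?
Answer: 477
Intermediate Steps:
M(U, a) = -2*a
N = 5 (N = 4 - (-1)*(4 - 3) = 4 - (-1) = 4 - 1*(-1) = 4 + 1 = 5)
24*(A*(-6 + M(1, 2))) + (-3 + N*0) = 24*(-2*(-6 - 2*2)) + (-3 + 5*0) = 24*(-2*(-6 - 4)) + (-3 + 0) = 24*(-2*(-10)) - 3 = 24*20 - 3 = 480 - 3 = 477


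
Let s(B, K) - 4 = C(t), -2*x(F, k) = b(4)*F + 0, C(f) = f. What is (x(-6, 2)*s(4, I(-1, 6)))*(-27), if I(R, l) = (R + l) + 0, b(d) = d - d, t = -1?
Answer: 0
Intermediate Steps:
b(d) = 0
I(R, l) = R + l
x(F, k) = 0 (x(F, k) = -(0*F + 0)/2 = -(0 + 0)/2 = -½*0 = 0)
s(B, K) = 3 (s(B, K) = 4 - 1 = 3)
(x(-6, 2)*s(4, I(-1, 6)))*(-27) = (0*3)*(-27) = 0*(-27) = 0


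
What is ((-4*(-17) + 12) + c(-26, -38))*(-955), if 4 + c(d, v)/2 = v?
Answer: 3820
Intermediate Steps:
c(d, v) = -8 + 2*v
((-4*(-17) + 12) + c(-26, -38))*(-955) = ((-4*(-17) + 12) + (-8 + 2*(-38)))*(-955) = ((68 + 12) + (-8 - 76))*(-955) = (80 - 84)*(-955) = -4*(-955) = 3820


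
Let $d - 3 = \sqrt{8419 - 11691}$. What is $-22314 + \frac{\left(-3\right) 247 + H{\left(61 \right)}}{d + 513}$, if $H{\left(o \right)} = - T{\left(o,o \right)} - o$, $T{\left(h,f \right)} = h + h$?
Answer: $\frac{6 \left(- 3719 \sqrt{818} + 959579 i\right)}{\sqrt{818} - 258 i} \approx -22316.0 + 0.1961 i$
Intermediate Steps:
$d = 3 + 2 i \sqrt{818}$ ($d = 3 + \sqrt{8419 - 11691} = 3 + \sqrt{-3272} = 3 + 2 i \sqrt{818} \approx 3.0 + 57.201 i$)
$T{\left(h,f \right)} = 2 h$
$H{\left(o \right)} = - 3 o$ ($H{\left(o \right)} = - 2 o - o = - 3 o$)
$-22314 + \frac{\left(-3\right) 247 + H{\left(61 \right)}}{d + 513} = -22314 + \frac{\left(-3\right) 247 - 183}{\left(3 + 2 i \sqrt{818}\right) + 513} = -22314 + \frac{-741 - 183}{516 + 2 i \sqrt{818}} = -22314 - \frac{924}{516 + 2 i \sqrt{818}}$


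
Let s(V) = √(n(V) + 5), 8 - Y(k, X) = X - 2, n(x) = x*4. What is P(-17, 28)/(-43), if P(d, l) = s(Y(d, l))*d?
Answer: 17*I*√67/43 ≈ 3.2361*I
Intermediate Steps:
n(x) = 4*x
Y(k, X) = 10 - X (Y(k, X) = 8 - (X - 2) = 8 - (-2 + X) = 8 + (2 - X) = 10 - X)
s(V) = √(5 + 4*V) (s(V) = √(4*V + 5) = √(5 + 4*V))
P(d, l) = d*√(45 - 4*l) (P(d, l) = √(5 + 4*(10 - l))*d = √(5 + (40 - 4*l))*d = √(45 - 4*l)*d = d*√(45 - 4*l))
P(-17, 28)/(-43) = -17*√(45 - 4*28)/(-43) = -17*√(45 - 112)*(-1/43) = -17*I*√67*(-1/43) = 17*I*√67/43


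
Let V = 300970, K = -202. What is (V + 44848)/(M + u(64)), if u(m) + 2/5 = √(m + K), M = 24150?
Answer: 104392079660/7290041477 - 4322725*I*√138/7290041477 ≈ 14.32 - 0.0069657*I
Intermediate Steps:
u(m) = -⅖ + √(-202 + m) (u(m) = -⅖ + √(m - 202) = -⅖ + √(-202 + m))
(V + 44848)/(M + u(64)) = (300970 + 44848)/(24150 + (-⅖ + √(-202 + 64))) = 345818/(24150 + (-⅖ + √(-138))) = 345818/(24150 + (-⅖ + I*√138)) = 345818/(120748/5 + I*√138)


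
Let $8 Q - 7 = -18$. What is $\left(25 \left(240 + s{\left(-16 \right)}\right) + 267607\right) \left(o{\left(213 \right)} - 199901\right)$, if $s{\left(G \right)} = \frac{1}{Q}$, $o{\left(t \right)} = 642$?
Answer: $- \frac{599665377543}{11} \approx -5.4515 \cdot 10^{10}$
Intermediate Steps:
$Q = - \frac{11}{8}$ ($Q = \frac{7}{8} + \frac{1}{8} \left(-18\right) = \frac{7}{8} - \frac{9}{4} = - \frac{11}{8} \approx -1.375$)
$s{\left(G \right)} = - \frac{8}{11}$ ($s{\left(G \right)} = \frac{1}{- \frac{11}{8}} = - \frac{8}{11}$)
$\left(25 \left(240 + s{\left(-16 \right)}\right) + 267607\right) \left(o{\left(213 \right)} - 199901\right) = \left(25 \left(240 - \frac{8}{11}\right) + 267607\right) \left(642 - 199901\right) = \left(25 \cdot \frac{2632}{11} + 267607\right) \left(-199259\right) = \left(\frac{65800}{11} + 267607\right) \left(-199259\right) = \frac{3009477}{11} \left(-199259\right) = - \frac{599665377543}{11}$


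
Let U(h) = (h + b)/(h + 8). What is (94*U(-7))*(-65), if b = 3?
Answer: 24440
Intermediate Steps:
U(h) = (3 + h)/(8 + h) (U(h) = (h + 3)/(h + 8) = (3 + h)/(8 + h))
(94*U(-7))*(-65) = (94*((3 - 7)/(8 - 7)))*(-65) = (94*(-4/1))*(-65) = (94*(1*(-4)))*(-65) = (94*(-4))*(-65) = -376*(-65) = 24440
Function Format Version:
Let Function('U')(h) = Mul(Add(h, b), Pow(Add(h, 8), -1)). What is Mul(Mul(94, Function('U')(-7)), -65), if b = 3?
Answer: 24440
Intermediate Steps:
Function('U')(h) = Mul(Pow(Add(8, h), -1), Add(3, h)) (Function('U')(h) = Mul(Add(h, 3), Pow(Add(h, 8), -1)) = Mul(Add(3, h), Pow(Add(8, h), -1)) = Mul(Pow(Add(8, h), -1), Add(3, h)))
Mul(Mul(94, Function('U')(-7)), -65) = Mul(Mul(94, Mul(Pow(Add(8, -7), -1), Add(3, -7))), -65) = Mul(Mul(94, Mul(Pow(1, -1), -4)), -65) = Mul(Mul(94, Mul(1, -4)), -65) = Mul(Mul(94, -4), -65) = Mul(-376, -65) = 24440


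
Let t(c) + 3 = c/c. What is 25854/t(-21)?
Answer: -12927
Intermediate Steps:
t(c) = -2 (t(c) = -3 + c/c = -3 + 1 = -2)
25854/t(-21) = 25854/(-2) = 25854*(-½) = -12927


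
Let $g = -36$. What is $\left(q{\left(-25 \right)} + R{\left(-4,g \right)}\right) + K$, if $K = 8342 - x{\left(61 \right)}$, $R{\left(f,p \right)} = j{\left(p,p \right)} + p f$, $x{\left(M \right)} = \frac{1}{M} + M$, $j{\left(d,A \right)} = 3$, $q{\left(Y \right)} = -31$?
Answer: $\frac{512216}{61} \approx 8397.0$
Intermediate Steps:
$x{\left(M \right)} = M + \frac{1}{M}$
$R{\left(f,p \right)} = 3 + f p$ ($R{\left(f,p \right)} = 3 + p f = 3 + f p$)
$K = \frac{505140}{61}$ ($K = 8342 - \left(61 + \frac{1}{61}\right) = 8342 - \frac{3722}{61} = \frac{505140}{61} \approx 8281.0$)
$\left(q{\left(-25 \right)} + R{\left(-4,g \right)}\right) + K = \left(-31 + \left(3 - -144\right)\right) + \frac{505140}{61} = \left(-31 + \left(3 + 144\right)\right) + \frac{505140}{61} = \left(-31 + 147\right) + \frac{505140}{61} = 116 + \frac{505140}{61} = \frac{512216}{61}$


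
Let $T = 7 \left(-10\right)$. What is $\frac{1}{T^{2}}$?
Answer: $\frac{1}{4900} \approx 0.00020408$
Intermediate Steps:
$T = -70$
$\frac{1}{T^{2}} = \frac{1}{\left(-70\right)^{2}} = \frac{1}{4900}$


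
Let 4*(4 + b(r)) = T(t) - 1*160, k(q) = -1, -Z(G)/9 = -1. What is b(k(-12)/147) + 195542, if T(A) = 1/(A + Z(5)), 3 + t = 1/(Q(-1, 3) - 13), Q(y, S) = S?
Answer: 23068769/118 ≈ 1.9550e+5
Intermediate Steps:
Z(G) = 9 (Z(G) = -9*(-1) = 9)
t = -31/10 (t = -3 + 1/(3 - 13) = -3 + 1/(-10) = -3 - ⅒ = -31/10 ≈ -3.1000)
T(A) = 1/(9 + A) (T(A) = 1/(A + 9) = 1/(9 + A))
b(r) = -5187/118 (b(r) = -4 + (1/(9 - 31/10) - 1*160)/4 = -4 + (1/(59/10) - 160)/4 = -4 + (10/59 - 160)/4 = -4 + (¼)*(-9430/59) = -4 - 4715/118 = -5187/118)
b(k(-12)/147) + 195542 = -5187/118 + 195542 = 23068769/118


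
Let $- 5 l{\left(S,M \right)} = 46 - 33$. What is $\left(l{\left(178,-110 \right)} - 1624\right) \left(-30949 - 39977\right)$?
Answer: $\frac{576841158}{5} \approx 1.1537 \cdot 10^{8}$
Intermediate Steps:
$l{\left(S,M \right)} = - \frac{13}{5}$ ($l{\left(S,M \right)} = - \frac{46 - 33}{5} = \left(- \frac{1}{5}\right) 13 = - \frac{13}{5}$)
$\left(l{\left(178,-110 \right)} - 1624\right) \left(-30949 - 39977\right) = \left(- \frac{13}{5} - 1624\right) \left(-30949 - 39977\right) = \left(- \frac{8133}{5}\right) \left(-70926\right) = \frac{576841158}{5}$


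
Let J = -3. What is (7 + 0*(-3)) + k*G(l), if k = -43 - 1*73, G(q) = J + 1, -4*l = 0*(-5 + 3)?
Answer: 239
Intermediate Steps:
l = 0 (l = -0*(-5 + 3) = -0*(-2) = -¼*0 = 0)
G(q) = -2 (G(q) = -3 + 1 = -2)
k = -116 (k = -43 - 73 = -116)
(7 + 0*(-3)) + k*G(l) = (7 + 0*(-3)) - 116*(-2) = (7 + 0) + 232 = 7 + 232 = 239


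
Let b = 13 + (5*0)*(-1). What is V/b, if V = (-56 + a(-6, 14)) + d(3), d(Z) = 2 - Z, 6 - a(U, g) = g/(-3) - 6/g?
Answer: -964/273 ≈ -3.5311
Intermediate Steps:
a(U, g) = 6 + 6/g + g/3 (a(U, g) = 6 - (g/(-3) - 6/g) = 6 - (g*(-⅓) - 6/g) = 6 - (-g/3 - 6/g) = 6 - (-6/g - g/3) = 6 + (6/g + g/3) = 6 + 6/g + g/3)
b = 13 (b = 13 + 0*(-1) = 13 + 0 = 13)
V = -964/21 (V = (-56 + (6 + 6/14 + (⅓)*14)) + (2 - 1*3) = (-56 + (6 + 6*(1/14) + 14/3)) + (2 - 3) = (-56 + (6 + 3/7 + 14/3)) - 1 = (-56 + 233/21) - 1 = -943/21 - 1 = -964/21 ≈ -45.905)
V/b = -964/21/13 = -964/21*1/13 = -964/273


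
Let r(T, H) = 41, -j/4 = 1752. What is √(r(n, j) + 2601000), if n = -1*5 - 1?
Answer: √2601041 ≈ 1612.8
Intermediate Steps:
n = -6 (n = -5 - 1 = -6)
j = -7008 (j = -4*1752 = -7008)
√(r(n, j) + 2601000) = √(41 + 2601000) = √2601041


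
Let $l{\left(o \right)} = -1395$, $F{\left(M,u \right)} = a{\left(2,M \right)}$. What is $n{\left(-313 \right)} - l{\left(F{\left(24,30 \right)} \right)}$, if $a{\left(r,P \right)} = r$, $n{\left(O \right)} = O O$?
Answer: $99364$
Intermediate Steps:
$n{\left(O \right)} = O^{2}$
$F{\left(M,u \right)} = 2$
$n{\left(-313 \right)} - l{\left(F{\left(24,30 \right)} \right)} = \left(-313\right)^{2} - -1395 = 97969 + 1395 = 99364$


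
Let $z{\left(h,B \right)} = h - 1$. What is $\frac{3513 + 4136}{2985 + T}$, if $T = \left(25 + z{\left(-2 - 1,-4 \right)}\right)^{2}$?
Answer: $\frac{7649}{3426} \approx 2.2326$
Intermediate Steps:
$z{\left(h,B \right)} = -1 + h$
$T = 441$ ($T = \left(25 - 4\right)^{2} = 21^{2} = 441$)
$\frac{3513 + 4136}{2985 + T} = \frac{3513 + 4136}{2985 + 441} = \frac{7649}{3426}$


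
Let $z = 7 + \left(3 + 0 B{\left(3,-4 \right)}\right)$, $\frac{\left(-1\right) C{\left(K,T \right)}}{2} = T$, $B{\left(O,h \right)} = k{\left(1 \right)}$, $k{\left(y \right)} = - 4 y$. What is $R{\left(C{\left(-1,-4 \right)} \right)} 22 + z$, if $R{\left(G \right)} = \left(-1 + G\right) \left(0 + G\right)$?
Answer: $1242$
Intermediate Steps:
$B{\left(O,h \right)} = -4$ ($B{\left(O,h \right)} = \left(-4\right) 1 = -4$)
$C{\left(K,T \right)} = - 2 T$
$z = 10$ ($z = 7 + \left(3 + 0 \left(-4\right)\right) = 7 + \left(3 + 0\right) = 7 + 3 = 10$)
$R{\left(G \right)} = G \left(-1 + G\right)$ ($R{\left(G \right)} = \left(-1 + G\right) G = G \left(-1 + G\right)$)
$R{\left(C{\left(-1,-4 \right)} \right)} 22 + z = \left(-2\right) \left(-4\right) \left(-1 - -8\right) 22 + 10 = 8 \left(-1 + 8\right) 22 + 10 = 8 \cdot 7 \cdot 22 + 10 = 56 \cdot 22 + 10 = 1232 + 10 = 1242$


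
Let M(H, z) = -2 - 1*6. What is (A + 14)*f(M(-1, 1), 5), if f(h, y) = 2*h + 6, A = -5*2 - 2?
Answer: -20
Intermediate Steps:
M(H, z) = -8 (M(H, z) = -2 - 6 = -8)
A = -12 (A = -10 - 2 = -12)
f(h, y) = 6 + 2*h
(A + 14)*f(M(-1, 1), 5) = (-12 + 14)*(6 + 2*(-8)) = 2*(6 - 16) = 2*(-10) = -20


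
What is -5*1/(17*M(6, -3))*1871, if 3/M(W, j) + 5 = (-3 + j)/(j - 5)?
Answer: 9355/12 ≈ 779.58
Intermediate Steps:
M(W, j) = 3/(-5 + (-3 + j)/(-5 + j)) (M(W, j) = 3/(-5 + (-3 + j)/(j - 5)) = 3/(-5 + (-3 + j)/(-5 + j)))
-5*1/(17*M(6, -3))*1871 = -5*2*(-11 + 2*(-3))/(51*(5 - 1*(-3)))*1871 = -5*2*(-11 - 6)/(51*(5 + 3))*1871 = -5/((-17*(3/2)*8/(-17)*(-1)))*1871 = -5/((-17*(3/2)*(-1/17)*8*(-1)))*1871 = -5/((-(-12)*(-1)))*1871 = -5/((-17*12/17))*1871 = -5/(-12)*1871 = -5*(-1/12)*1871 = (5/12)*1871 = 9355/12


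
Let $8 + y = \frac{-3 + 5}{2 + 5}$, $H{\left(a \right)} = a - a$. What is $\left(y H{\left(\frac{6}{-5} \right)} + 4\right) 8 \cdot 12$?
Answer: $384$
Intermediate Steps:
$H{\left(a \right)} = 0$
$y = - \frac{54}{7}$ ($y = -8 + \frac{-3 + 5}{2 + 5} = -8 + \frac{2}{7} = - \frac{54}{7} \approx -7.7143$)
$\left(y H{\left(\frac{6}{-5} \right)} + 4\right) 8 \cdot 12 = \left(\left(- \frac{54}{7}\right) 0 + 4\right) 8 \cdot 12 = \left(0 + 4\right) 8 \cdot 12 = 4 \cdot 8 \cdot 12 = 32 \cdot 12 = 384$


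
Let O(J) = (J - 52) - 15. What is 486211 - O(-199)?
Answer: 486477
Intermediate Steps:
O(J) = -67 + J (O(J) = (-52 + J) - 15 = -67 + J)
486211 - O(-199) = 486211 - (-67 - 199) = 486211 - 1*(-266) = 486211 + 266 = 486477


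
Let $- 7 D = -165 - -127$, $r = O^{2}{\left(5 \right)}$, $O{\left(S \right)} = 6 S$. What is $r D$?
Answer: $\frac{34200}{7} \approx 4885.7$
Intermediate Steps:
$r = 900$ ($r = \left(6 \cdot 5\right)^{2} = 30^{2} = 900$)
$D = \frac{38}{7}$ ($D = - \frac{-165 - -127}{7} = - \frac{-165 + 127}{7} = \left(- \frac{1}{7}\right) \left(-38\right) = \frac{38}{7} \approx 5.4286$)
$r D = 900 \cdot \frac{38}{7} = \frac{34200}{7}$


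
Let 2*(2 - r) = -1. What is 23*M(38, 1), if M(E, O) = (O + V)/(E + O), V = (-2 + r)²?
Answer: 115/156 ≈ 0.73718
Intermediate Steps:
r = 5/2 (r = 2 - ½*(-1) = 2 + ½ = 5/2 ≈ 2.5000)
V = ¼ (V = (-2 + 5/2)² = (½)² = ¼ ≈ 0.25000)
M(E, O) = (¼ + O)/(E + O) (M(E, O) = (O + ¼)/(E + O) = (¼ + O)/(E + O))
23*M(38, 1) = 23*((¼ + 1)/(38 + 1)) = 23*((5/4)/39) = 23*((1/39)*(5/4)) = 23*(5/156) = 115/156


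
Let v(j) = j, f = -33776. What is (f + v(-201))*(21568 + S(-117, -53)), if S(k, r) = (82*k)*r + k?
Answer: -18005533541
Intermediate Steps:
S(k, r) = k + 82*k*r (S(k, r) = 82*k*r + k = k + 82*k*r)
(f + v(-201))*(21568 + S(-117, -53)) = (-33776 - 201)*(21568 - 117*(1 + 82*(-53))) = -33977*(21568 - 117*(1 - 4346)) = -33977*(21568 - 117*(-4345)) = -33977*(21568 + 508365) = -33977*529933 = -18005533541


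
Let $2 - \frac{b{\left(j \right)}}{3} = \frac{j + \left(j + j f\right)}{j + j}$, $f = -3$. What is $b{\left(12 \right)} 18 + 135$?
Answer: $270$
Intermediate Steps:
$b{\left(j \right)} = \frac{15}{2}$ ($b{\left(j \right)} = 6 - 3 \frac{j + \left(j + j \left(-3\right)\right)}{j + j} = 6 - 3 \frac{j + \left(j - 3 j\right)}{2 j} = 6 - 3 \left(j - 2 j\right) \frac{1}{2 j} = 6 - 3 - j \frac{1}{2 j} = 6 - - \frac{3}{2} = 6 + \frac{3}{2} = \frac{15}{2}$)
$b{\left(12 \right)} 18 + 135 = \frac{15}{2} \cdot 18 + 135 = 135 + 135 = 270$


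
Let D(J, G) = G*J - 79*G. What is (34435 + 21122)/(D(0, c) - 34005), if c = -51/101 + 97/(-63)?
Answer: -353509191/215346025 ≈ -1.6416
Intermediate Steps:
c = -13010/6363 (c = -51*1/101 + 97*(-1/63) = -51/101 - 97/63 = -13010/6363 ≈ -2.0446)
D(J, G) = -79*G + G*J
(34435 + 21122)/(D(0, c) - 34005) = (34435 + 21122)/(-13010*(-79 + 0)/6363 - 34005) = 55557/(-13010/6363*(-79) - 34005) = 55557/(1027790/6363 - 34005) = 55557/(-215346025/6363) = 55557*(-6363/215346025) = -353509191/215346025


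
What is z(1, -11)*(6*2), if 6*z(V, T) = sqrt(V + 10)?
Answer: 2*sqrt(11) ≈ 6.6332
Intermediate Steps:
z(V, T) = sqrt(10 + V)/6 (z(V, T) = sqrt(V + 10)/6 = sqrt(10 + V)/6)
z(1, -11)*(6*2) = (sqrt(10 + 1)/6)*(6*2) = (sqrt(11)/6)*12 = 2*sqrt(11)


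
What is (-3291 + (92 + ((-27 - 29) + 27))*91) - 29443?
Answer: -27001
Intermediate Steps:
(-3291 + (92 + ((-27 - 29) + 27))*91) - 29443 = (-3291 + (92 + (-56 + 27))*91) - 29443 = (-3291 + (92 - 29)*91) - 29443 = (-3291 + 63*91) - 29443 = (-3291 + 5733) - 29443 = 2442 - 29443 = -27001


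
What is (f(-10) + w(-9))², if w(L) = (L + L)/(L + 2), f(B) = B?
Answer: 2704/49 ≈ 55.184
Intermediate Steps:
w(L) = 2*L/(2 + L) (w(L) = (2*L)/(2 + L) = 2*L/(2 + L))
(f(-10) + w(-9))² = (-10 + 2*(-9)/(2 - 9))² = (-10 + 2*(-9)/(-7))² = (-10 + 2*(-9)*(-⅐))² = (-10 + 18/7)² = (-52/7)² = 2704/49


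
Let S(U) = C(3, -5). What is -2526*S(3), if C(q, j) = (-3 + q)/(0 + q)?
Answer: 0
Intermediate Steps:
C(q, j) = (-3 + q)/q
S(U) = 0 (S(U) = (-3 + 3)/3 = (1/3)*0 = 0)
-2526*S(3) = -2526*0 = 0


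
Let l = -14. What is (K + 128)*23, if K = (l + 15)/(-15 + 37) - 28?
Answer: 50623/22 ≈ 2301.0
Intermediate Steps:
K = -615/22 (K = (-14 + 15)/(-15 + 37) - 28 = 1/22 - 28 = -615/22 ≈ -27.955)
(K + 128)*23 = (-615/22 + 128)*23 = (2201/22)*23 = 50623/22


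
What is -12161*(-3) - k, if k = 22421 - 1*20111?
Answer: 34173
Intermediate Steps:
k = 2310 (k = 22421 - 20111 = 2310)
-12161*(-3) - k = -12161*(-3) - 1*2310 = 36483 - 2310 = 34173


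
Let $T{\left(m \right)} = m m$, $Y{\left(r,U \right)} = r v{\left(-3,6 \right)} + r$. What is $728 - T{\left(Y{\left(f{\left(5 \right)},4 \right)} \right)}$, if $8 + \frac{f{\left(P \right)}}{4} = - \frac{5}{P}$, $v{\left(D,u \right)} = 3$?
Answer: $-20008$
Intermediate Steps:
$f{\left(P \right)} = -32 - \frac{20}{P}$ ($f{\left(P \right)} = -32 + 4 \left(- \frac{5}{P}\right) = -32 - \frac{20}{P}$)
$Y{\left(r,U \right)} = 4 r$ ($Y{\left(r,U \right)} = r 3 + r = 3 r + r = 4 r$)
$T{\left(m \right)} = m^{2}$
$728 - T{\left(Y{\left(f{\left(5 \right)},4 \right)} \right)} = 728 - \left(4 \left(-32 - \frac{20}{5}\right)\right)^{2} = 728 - \left(4 \left(-32 - 4\right)\right)^{2} = 728 - \left(4 \left(-36\right)\right)^{2} = 728 - \left(-144\right)^{2} = 728 - 20736 = -20008$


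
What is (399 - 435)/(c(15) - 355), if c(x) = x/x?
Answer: 6/59 ≈ 0.10169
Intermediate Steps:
c(x) = 1
(399 - 435)/(c(15) - 355) = (399 - 435)/(1 - 355) = -36/(-354) = -36*(-1/354) = 6/59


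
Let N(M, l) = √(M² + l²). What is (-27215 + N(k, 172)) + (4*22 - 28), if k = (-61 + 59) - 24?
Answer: -27155 + 2*√7565 ≈ -26981.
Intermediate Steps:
k = -26 (k = -2 - 24 = -26)
(-27215 + N(k, 172)) + (4*22 - 28) = (-27215 + √((-26)² + 172²)) + (4*22 - 28) = (-27215 + √(676 + 29584)) + (88 - 28) = (-27215 + √30260) + 60 = (-27215 + 2*√7565) + 60 = -27155 + 2*√7565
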